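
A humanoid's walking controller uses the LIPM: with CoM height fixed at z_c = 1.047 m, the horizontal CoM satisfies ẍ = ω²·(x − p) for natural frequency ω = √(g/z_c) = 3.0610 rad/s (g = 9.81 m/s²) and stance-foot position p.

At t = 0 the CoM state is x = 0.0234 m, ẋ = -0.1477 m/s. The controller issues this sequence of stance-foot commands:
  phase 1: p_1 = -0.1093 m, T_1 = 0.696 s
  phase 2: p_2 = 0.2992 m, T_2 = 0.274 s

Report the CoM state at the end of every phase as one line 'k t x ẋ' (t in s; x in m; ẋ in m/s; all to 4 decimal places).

phase 1: p=-0.1093, T=0.696, ωT=2.130456, cosh=4.268744, sinh=4.149961; start (x,ẋ)=(0.023400, -0.147700) → end (x,ẋ)=(0.256918, 1.055199)
phase 2: p=0.2992, T=0.274, ωT=0.838714, cosh=1.372828, sinh=0.940562; start (x,ẋ)=(0.256918, 1.055199) → end (x,ẋ)=(0.565387, 1.326873)

1 0.6960 0.2569 1.0552
2 0.9700 0.5654 1.3269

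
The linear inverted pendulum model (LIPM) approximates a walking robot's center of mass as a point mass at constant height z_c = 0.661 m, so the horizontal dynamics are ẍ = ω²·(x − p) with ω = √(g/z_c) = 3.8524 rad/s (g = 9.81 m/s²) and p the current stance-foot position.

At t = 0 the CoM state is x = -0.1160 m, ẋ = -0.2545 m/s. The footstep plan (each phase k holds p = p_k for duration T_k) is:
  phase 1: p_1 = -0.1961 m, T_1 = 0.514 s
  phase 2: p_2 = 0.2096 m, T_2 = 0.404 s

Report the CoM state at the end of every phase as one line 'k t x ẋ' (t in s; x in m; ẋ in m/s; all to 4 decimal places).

phase 1: p=-0.1961, T=0.514, ωT=1.980134, cosh=3.690881, sinh=3.552830; start (x,ẋ)=(-0.116000, -0.254500) → end (x,ẋ)=(-0.135170, 0.156993)
phase 2: p=0.2096, T=0.404, ωT=1.556370, cosh=2.476238, sinh=2.265338; start (x,ẋ)=(-0.135170, 0.156993) → end (x,ẋ)=(-0.551816, -2.620051)

1 0.5140 -0.1352 0.1570
2 0.9180 -0.5518 -2.6201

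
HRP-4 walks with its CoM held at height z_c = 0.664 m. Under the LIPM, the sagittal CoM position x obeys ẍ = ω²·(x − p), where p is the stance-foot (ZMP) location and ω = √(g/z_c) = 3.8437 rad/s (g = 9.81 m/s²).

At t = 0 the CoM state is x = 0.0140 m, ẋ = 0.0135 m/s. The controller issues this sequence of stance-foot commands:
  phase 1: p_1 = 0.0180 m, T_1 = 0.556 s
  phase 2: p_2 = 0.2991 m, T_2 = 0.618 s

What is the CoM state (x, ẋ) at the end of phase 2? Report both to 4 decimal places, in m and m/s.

phase 1: p=0.0180, T=0.556, ωT=2.137097, cosh=4.296399, sinh=4.178402; start (x,ẋ)=(0.014000, 0.013500) → end (x,ẋ)=(0.015490, -0.006241)
phase 2: p=0.2991, T=0.618, ωT=2.375407, cosh=5.424181, sinh=5.331204; start (x,ẋ)=(0.015490, -0.006241) → end (x,ẋ)=(-1.247908, -5.845460)

x = -1.2479, ẋ = -5.8455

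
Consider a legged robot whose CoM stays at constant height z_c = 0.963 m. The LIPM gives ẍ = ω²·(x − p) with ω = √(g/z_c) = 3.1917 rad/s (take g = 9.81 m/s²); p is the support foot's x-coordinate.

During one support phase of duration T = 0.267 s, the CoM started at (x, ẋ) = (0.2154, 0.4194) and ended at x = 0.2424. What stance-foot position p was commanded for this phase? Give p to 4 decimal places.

p = 0.4722

ωT = 3.1917·0.267 = 0.852184; cosh(ωT) = 1.385622, sinh(ωT) = 0.959140
x(T) = p + (x₀−p)·cosh(ωT) + (ẋ₀/ω)·sinh(ωT) ⇒ p·(1 − cosh) = x(T) − x₀·cosh − (ẋ₀/ω)·sinh
numerator   = 0.2424 − (0.2154)·1.385622 − (0.4194/3.1917)·0.959140 = -0.182097
denominator = 1 − 1.385622 = -0.385622
p = -0.182097 / -0.385622 = 0.4722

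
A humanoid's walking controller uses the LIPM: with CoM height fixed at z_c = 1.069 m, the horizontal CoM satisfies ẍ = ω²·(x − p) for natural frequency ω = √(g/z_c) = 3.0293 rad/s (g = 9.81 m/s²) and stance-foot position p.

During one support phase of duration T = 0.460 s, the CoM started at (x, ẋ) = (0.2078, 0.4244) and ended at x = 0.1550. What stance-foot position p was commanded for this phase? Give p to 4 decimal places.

p = 0.4868

ωT = 3.0293·0.460 = 1.393478; cosh(ωT) = 2.138524, sinh(ωT) = 1.890314
x(T) = p + (x₀−p)·cosh(ωT) + (ẋ₀/ω)·sinh(ωT) ⇒ p·(1 − cosh) = x(T) − x₀·cosh − (ẋ₀/ω)·sinh
numerator   = 0.1550 − (0.2078)·2.138524 − (0.4244/3.0293)·1.890314 = -0.554215
denominator = 1 − 2.138524 = -1.138524
p = -0.554215 / -1.138524 = 0.4868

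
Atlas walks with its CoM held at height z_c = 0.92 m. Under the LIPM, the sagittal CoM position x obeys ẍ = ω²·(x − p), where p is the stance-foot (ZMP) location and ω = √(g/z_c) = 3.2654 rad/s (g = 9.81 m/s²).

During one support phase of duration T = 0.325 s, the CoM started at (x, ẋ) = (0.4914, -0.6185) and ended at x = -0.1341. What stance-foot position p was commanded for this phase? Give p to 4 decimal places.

p = 1.1137

ωT = 3.2654·0.325 = 1.061255; cosh(ωT) = 1.618008, sinh(ωT) = 1.271987
x(T) = p + (x₀−p)·cosh(ωT) + (ẋ₀/ω)·sinh(ωT) ⇒ p·(1 − cosh) = x(T) − x₀·cosh − (ẋ₀/ω)·sinh
numerator   = -0.1341 − (0.4914)·1.618008 − (-0.6185/3.2654)·1.271987 = -0.688262
denominator = 1 − 1.618008 = -0.618008
p = -0.688262 / -0.618008 = 1.1137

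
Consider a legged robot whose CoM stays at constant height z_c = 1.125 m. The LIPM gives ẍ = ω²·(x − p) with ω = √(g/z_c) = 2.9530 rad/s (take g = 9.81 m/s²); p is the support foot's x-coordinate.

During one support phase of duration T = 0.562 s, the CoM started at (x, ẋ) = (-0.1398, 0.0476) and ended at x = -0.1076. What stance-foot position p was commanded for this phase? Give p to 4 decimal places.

ωT = 2.9530·0.562 = 1.659586; cosh(ωT) = 2.723676, sinh(ωT) = 2.533458
x(T) = p + (x₀−p)·cosh(ωT) + (ẋ₀/ω)·sinh(ωT) ⇒ p·(1 − cosh) = x(T) − x₀·cosh − (ẋ₀/ω)·sinh
numerator   = -0.1076 − (-0.1398)·2.723676 − (0.0476/2.9530)·2.533458 = 0.232333
denominator = 1 − 2.723676 = -1.723676
p = 0.232333 / -1.723676 = -0.1348

p = -0.1348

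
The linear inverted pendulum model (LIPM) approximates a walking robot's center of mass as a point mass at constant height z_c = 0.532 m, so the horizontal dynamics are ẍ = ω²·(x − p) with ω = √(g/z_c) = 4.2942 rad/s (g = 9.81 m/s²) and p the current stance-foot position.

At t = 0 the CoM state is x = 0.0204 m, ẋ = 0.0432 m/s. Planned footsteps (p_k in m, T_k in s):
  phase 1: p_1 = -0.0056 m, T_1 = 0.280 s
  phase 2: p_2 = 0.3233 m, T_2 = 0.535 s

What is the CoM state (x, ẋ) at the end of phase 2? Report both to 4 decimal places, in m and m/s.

x = -0.7320, ẋ = -4.3919

phase 1: p=-0.0056, T=0.280, ωT=1.202376, cosh=1.814247, sinh=1.513768; start (x,ẋ)=(0.020400, 0.043200) → end (x,ẋ)=(0.056799, 0.247386)
phase 2: p=0.3233, T=0.535, ωT=2.297397, cosh=5.024387, sinh=4.923867; start (x,ẋ)=(0.056799, 0.247386) → end (x,ẋ)=(-0.732043, -4.391949)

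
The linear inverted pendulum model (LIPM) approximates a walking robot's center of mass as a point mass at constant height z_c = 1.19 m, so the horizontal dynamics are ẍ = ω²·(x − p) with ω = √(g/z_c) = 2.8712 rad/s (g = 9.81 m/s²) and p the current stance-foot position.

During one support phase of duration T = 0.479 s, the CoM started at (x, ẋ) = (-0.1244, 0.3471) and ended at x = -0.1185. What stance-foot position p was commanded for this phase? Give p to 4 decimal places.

ωT = 2.8712·0.479 = 1.375305; cosh(ωT) = 2.104522, sinh(ωT) = 1.851760
x(T) = p + (x₀−p)·cosh(ωT) + (ẋ₀/ω)·sinh(ωT) ⇒ p·(1 − cosh) = x(T) − x₀·cosh − (ẋ₀/ω)·sinh
numerator   = -0.1185 − (-0.1244)·2.104522 − (0.3471/2.8712)·1.851760 = -0.080557
denominator = 1 − 2.104522 = -1.104522
p = -0.080557 / -1.104522 = 0.0729

p = 0.0729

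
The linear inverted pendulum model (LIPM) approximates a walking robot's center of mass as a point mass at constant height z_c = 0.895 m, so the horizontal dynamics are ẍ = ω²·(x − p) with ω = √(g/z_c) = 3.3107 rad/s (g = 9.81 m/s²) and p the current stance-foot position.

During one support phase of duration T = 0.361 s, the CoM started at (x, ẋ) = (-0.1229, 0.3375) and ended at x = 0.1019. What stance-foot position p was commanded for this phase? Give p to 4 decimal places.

ωT = 3.3107·0.361 = 1.195163; cosh(ωT) = 1.803375, sinh(ωT) = 1.500720
x(T) = p + (x₀−p)·cosh(ωT) + (ẋ₀/ω)·sinh(ωT) ⇒ p·(1 − cosh) = x(T) − x₀·cosh − (ẋ₀/ω)·sinh
numerator   = 0.1019 − (-0.1229)·1.803375 − (0.3375/3.3107)·1.500720 = 0.170548
denominator = 1 − 1.803375 = -0.803375
p = 0.170548 / -0.803375 = -0.2123

p = -0.2123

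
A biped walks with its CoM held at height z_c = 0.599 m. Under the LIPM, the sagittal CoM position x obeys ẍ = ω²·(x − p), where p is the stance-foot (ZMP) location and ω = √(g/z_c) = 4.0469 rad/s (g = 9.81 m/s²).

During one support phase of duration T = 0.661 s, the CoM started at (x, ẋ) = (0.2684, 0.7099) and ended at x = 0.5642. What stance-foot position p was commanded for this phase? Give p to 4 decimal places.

p = 0.4228

ωT = 4.0469·0.661 = 2.675001; cosh(ωT) = 7.290635, sinh(ωT) = 7.221728
x(T) = p + (x₀−p)·cosh(ωT) + (ẋ₀/ω)·sinh(ωT) ⇒ p·(1 − cosh) = x(T) − x₀·cosh − (ẋ₀/ω)·sinh
numerator   = 0.5642 − (0.2684)·7.290635 − (0.7099/4.0469)·7.221728 = -2.659429
denominator = 1 − 7.290635 = -6.290635
p = -2.659429 / -6.290635 = 0.4228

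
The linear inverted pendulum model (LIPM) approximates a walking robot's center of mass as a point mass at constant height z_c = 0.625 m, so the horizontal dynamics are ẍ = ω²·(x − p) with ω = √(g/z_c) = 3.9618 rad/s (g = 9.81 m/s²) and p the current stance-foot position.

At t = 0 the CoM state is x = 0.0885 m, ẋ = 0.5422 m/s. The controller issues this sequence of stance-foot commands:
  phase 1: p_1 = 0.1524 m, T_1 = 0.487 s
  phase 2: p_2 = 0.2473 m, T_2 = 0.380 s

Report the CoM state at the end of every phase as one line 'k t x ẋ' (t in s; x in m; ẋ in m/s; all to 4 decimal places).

1 0.4870 0.3890 1.0528
2 0.8670 1.1516 3.6915

phase 1: p=0.1524, T=0.487, ωT=1.929397, cosh=3.515295, sinh=3.370059; start (x,ẋ)=(0.088500, 0.542200) → end (x,ẋ)=(0.388989, 1.052832)
phase 2: p=0.2473, T=0.380, ωT=1.505484, cosh=2.364122, sinh=2.142212; start (x,ẋ)=(0.388989, 1.052832) → end (x,ẋ)=(1.151554, 3.691539)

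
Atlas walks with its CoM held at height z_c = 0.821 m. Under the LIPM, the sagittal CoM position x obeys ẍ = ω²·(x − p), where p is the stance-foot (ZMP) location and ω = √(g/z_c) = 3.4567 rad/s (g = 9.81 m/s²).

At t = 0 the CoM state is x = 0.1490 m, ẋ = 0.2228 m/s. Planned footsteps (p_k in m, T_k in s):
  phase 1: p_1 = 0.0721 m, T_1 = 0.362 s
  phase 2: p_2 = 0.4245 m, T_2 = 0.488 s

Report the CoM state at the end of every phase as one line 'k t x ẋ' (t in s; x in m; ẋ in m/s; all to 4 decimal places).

1 0.3620 0.3209 0.8477
2 0.8500 0.7748 1.4341

phase 1: p=0.0721, T=0.362, ωT=1.251325, cosh=1.890549, sinh=1.604423; start (x,ẋ)=(0.149000, 0.222800) → end (x,ẋ)=(0.320896, 0.847702)
phase 2: p=0.4245, T=0.488, ωT=1.686870, cosh=2.793820, sinh=2.608722; start (x,ẋ)=(0.320896, 0.847702) → end (x,ẋ)=(0.774797, 1.434068)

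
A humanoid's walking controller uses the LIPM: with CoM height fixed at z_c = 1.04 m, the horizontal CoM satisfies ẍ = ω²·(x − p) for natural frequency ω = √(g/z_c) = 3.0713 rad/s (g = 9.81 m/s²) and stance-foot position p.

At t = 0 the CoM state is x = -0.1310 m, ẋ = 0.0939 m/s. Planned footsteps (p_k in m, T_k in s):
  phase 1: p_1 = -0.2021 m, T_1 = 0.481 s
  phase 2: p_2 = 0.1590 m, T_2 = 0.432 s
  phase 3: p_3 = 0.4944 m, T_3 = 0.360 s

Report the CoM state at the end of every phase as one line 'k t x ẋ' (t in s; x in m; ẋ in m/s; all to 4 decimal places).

1 0.4810 0.0252 0.6698
2 0.9130 0.2713 0.6315
3 1.2730 0.3970 0.1366

phase 1: p=-0.2021, T=0.481, ωT=1.477295, cosh=2.304667, sinh=2.076413; start (x,ẋ)=(-0.131000, 0.093900) → end (x,ẋ)=(0.025245, 0.669833)
phase 2: p=0.1590, T=0.432, ωT=1.326802, cosh=2.017147, sinh=1.751822; start (x,ẋ)=(0.025245, 0.669833) → end (x,ẋ)=(0.271259, 0.631499)
phase 3: p=0.4944, T=0.360, ωT=1.105668, cosh=1.676116, sinh=1.345126; start (x,ẋ)=(0.271259, 0.631499) → end (x,ẋ)=(0.396965, 0.136606)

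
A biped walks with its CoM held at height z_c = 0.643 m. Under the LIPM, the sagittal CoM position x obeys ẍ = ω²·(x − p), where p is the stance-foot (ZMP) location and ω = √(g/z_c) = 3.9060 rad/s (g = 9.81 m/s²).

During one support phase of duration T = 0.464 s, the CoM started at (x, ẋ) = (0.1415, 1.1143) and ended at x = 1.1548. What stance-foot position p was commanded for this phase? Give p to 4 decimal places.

ωT = 3.9060·0.464 = 1.812384; cosh(ωT) = 3.144148, sinh(ωT) = 2.980884
x(T) = p + (x₀−p)·cosh(ωT) + (ẋ₀/ω)·sinh(ωT) ⇒ p·(1 − cosh) = x(T) − x₀·cosh − (ẋ₀/ω)·sinh
numerator   = 1.1548 − (0.1415)·3.144148 − (1.1143/3.9060)·2.980884 = -0.140481
denominator = 1 − 3.144148 = -2.144148
p = -0.140481 / -2.144148 = 0.0655

p = 0.0655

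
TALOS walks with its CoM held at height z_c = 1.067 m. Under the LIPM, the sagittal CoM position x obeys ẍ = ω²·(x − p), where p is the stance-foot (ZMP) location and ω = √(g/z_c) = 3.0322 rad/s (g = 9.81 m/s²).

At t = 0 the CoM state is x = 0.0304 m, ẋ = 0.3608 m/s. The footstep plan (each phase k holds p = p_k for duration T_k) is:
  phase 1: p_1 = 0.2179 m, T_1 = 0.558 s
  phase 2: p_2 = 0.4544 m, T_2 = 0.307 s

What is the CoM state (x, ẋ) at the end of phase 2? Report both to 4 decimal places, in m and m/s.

x = -0.3752, ẋ = -2.1653

phase 1: p=0.2179, T=0.558, ωT=1.691968, cosh=2.807156, sinh=2.622999; start (x,ẋ)=(0.030400, 0.360800) → end (x,ẋ)=(0.003668, -0.478451)
phase 2: p=0.4544, T=0.307, ωT=0.930885, cosh=1.465479, sinh=1.071275; start (x,ẋ)=(0.003668, -0.478451) → end (x,ẋ)=(-0.375176, -2.165283)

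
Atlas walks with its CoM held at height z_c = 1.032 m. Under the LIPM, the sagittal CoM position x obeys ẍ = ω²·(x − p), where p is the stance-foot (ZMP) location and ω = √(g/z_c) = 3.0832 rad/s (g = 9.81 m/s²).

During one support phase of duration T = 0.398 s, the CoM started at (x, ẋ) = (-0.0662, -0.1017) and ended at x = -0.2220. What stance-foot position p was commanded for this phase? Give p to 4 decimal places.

p = 0.0563

ωT = 3.0832·0.398 = 1.227114; cosh(ωT) = 1.852253, sinh(ωT) = 1.559116
x(T) = p + (x₀−p)·cosh(ωT) + (ẋ₀/ω)·sinh(ωT) ⇒ p·(1 − cosh) = x(T) − x₀·cosh − (ẋ₀/ω)·sinh
numerator   = -0.2220 − (-0.0662)·1.852253 − (-0.1017/3.0832)·1.559116 = -0.047953
denominator = 1 − 1.852253 = -0.852253
p = -0.047953 / -0.852253 = 0.0563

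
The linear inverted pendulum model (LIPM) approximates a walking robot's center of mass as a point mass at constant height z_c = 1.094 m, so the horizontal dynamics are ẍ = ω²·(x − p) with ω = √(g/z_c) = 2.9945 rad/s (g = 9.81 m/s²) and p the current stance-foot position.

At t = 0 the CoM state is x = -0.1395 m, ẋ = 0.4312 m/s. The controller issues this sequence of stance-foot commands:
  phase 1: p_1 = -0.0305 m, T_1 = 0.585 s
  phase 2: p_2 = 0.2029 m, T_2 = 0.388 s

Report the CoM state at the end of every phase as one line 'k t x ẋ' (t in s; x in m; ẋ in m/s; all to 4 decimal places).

1 0.5850 0.0484 0.3678
2 0.9730 0.1090 -0.0215

phase 1: p=-0.0305, T=0.585, ωT=1.751782, cosh=2.969167, sinh=2.795702; start (x,ẋ)=(-0.139500, 0.431200) → end (x,ẋ)=(0.048434, 0.367786)
phase 2: p=0.2029, T=0.388, ωT=1.161866, cosh=1.754397, sinh=1.441495; start (x,ẋ)=(0.048434, 0.367786) → end (x,ẋ)=(0.108951, -0.021516)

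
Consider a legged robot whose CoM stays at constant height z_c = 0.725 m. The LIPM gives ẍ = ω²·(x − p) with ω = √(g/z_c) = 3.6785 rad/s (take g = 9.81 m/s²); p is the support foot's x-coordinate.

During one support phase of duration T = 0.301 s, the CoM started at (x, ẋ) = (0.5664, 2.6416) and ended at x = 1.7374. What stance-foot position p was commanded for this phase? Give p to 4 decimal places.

ωT = 3.6785·0.301 = 1.107228; cosh(ωT) = 1.678217, sinh(ωT) = 1.347743
x(T) = p + (x₀−p)·cosh(ωT) + (ẋ₀/ω)·sinh(ωT) ⇒ p·(1 − cosh) = x(T) − x₀·cosh − (ẋ₀/ω)·sinh
numerator   = 1.7374 − (0.5664)·1.678217 − (2.6416/3.6785)·1.347743 = -0.180982
denominator = 1 − 1.678217 = -0.678217
p = -0.180982 / -0.678217 = 0.2668

p = 0.2668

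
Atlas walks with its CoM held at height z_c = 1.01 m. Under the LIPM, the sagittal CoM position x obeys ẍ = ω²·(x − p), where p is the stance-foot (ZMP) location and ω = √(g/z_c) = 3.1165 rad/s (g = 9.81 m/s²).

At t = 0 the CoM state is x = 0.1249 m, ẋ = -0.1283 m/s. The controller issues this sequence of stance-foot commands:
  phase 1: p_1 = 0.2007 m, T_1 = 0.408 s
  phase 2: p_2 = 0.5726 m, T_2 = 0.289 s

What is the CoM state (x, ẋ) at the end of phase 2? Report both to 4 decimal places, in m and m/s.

x = -0.4759, ẋ = -2.7846

phase 1: p=0.2007, T=0.408, ωT=1.271532, cosh=1.923357, sinh=1.642955; start (x,ẋ)=(0.124900, -0.128300) → end (x,ẋ)=(-0.012728, -0.634883)
phase 2: p=0.5726, T=0.289, ωT=0.900668, cosh=1.433773, sinh=1.027475; start (x,ẋ)=(-0.012728, -0.634883) → end (x,ẋ)=(-0.475941, -2.784571)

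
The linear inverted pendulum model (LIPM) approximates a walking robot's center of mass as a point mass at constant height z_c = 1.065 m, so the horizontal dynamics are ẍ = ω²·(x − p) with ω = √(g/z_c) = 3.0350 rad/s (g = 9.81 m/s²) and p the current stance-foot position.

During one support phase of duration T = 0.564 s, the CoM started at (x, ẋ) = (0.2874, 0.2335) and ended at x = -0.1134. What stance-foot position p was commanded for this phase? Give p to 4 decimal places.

ωT = 3.0350·0.564 = 1.711740; cosh(ωT) = 2.859571, sinh(ωT) = 2.679019
x(T) = p + (x₀−p)·cosh(ωT) + (ẋ₀/ω)·sinh(ωT) ⇒ p·(1 − cosh) = x(T) − x₀·cosh − (ẋ₀/ω)·sinh
numerator   = -0.1134 − (0.2874)·2.859571 − (0.2335/3.0350)·2.679019 = -1.141353
denominator = 1 − 2.859571 = -1.859571
p = -1.141353 / -1.859571 = 0.6138

p = 0.6138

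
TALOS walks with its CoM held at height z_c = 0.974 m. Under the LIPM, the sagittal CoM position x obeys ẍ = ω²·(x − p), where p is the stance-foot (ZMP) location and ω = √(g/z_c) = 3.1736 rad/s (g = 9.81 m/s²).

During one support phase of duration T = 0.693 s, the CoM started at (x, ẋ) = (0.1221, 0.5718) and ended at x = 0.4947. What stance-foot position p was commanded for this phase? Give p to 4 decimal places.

ωT = 3.1736·0.693 = 2.199305; cosh(ωT) = 4.564811, sinh(ωT) = 4.453931
x(T) = p + (x₀−p)·cosh(ωT) + (ẋ₀/ω)·sinh(ωT) ⇒ p·(1 − cosh) = x(T) − x₀·cosh − (ẋ₀/ω)·sinh
numerator   = 0.4947 − (0.1221)·4.564811 − (0.5718/3.1736)·4.453931 = -0.865146
denominator = 1 − 4.564811 = -3.564811
p = -0.865146 / -3.564811 = 0.2427

p = 0.2427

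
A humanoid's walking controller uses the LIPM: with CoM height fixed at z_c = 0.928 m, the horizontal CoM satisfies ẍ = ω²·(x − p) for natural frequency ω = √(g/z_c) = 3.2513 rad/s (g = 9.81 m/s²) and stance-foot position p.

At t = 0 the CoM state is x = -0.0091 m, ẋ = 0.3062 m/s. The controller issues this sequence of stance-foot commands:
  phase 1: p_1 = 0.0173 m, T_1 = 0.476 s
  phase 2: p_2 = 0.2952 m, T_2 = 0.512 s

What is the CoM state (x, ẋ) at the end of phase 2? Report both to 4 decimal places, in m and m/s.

phase 1: p=0.0173, T=0.476, ωT=1.547619, cosh=2.456509, sinh=2.243755; start (x,ẋ)=(-0.009100, 0.306200) → end (x,ẋ)=(0.163760, 0.559592)
phase 2: p=0.2952, T=0.512, ωT=1.664666, cosh=2.736580, sinh=2.547326; start (x,ẋ)=(0.163760, 0.559592) → end (x,ẋ)=(0.373932, 0.442765)

x = 0.3739, ẋ = 0.4428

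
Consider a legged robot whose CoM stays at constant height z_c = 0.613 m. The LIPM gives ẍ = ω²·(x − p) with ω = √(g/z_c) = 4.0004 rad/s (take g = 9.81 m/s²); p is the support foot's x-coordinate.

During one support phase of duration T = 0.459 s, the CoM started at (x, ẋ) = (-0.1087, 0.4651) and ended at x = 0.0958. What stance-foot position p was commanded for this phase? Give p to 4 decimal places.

ωT = 4.0004·0.459 = 1.836184; cosh(ωT) = 3.215989, sinh(ωT) = 3.056565
x(T) = p + (x₀−p)·cosh(ωT) + (ẋ₀/ω)·sinh(ωT) ⇒ p·(1 − cosh) = x(T) − x₀·cosh − (ẋ₀/ω)·sinh
numerator   = 0.0958 − (-0.1087)·3.215989 − (0.4651/4.0004)·3.056565 = 0.090012
denominator = 1 − 3.215989 = -2.215989
p = 0.090012 / -2.215989 = -0.0406

p = -0.0406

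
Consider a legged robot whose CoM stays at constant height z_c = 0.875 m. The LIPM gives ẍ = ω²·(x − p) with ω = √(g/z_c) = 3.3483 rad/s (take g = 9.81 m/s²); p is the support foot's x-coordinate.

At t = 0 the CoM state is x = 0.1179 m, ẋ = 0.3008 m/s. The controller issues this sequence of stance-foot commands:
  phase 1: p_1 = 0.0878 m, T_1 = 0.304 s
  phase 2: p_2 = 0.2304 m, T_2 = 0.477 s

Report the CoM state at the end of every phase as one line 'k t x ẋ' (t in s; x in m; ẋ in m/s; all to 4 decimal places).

phase 1: p=0.0878, T=0.304, ωT=1.017883, cosh=1.564345, sinh=1.202986; start (x,ẋ)=(0.117900, 0.300800) → end (x,ẋ)=(0.242959, 0.591796)
phase 2: p=0.2304, T=0.477, ωT=1.597139, cosh=2.570679, sinh=2.368204; start (x,ẋ)=(0.242959, 0.591796) → end (x,ẋ)=(0.681254, 1.620904)

1 0.3040 0.2430 0.5918
2 0.7810 0.6813 1.6209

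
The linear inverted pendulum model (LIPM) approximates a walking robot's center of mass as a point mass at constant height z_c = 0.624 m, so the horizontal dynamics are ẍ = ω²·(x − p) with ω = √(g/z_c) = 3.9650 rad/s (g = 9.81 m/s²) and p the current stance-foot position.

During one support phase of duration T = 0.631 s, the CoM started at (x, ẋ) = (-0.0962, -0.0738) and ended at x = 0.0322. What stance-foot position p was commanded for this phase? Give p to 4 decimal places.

ωT = 3.9650·0.631 = 2.501915; cosh(ωT) = 6.143887, sinh(ωT) = 6.061959
x(T) = p + (x₀−p)·cosh(ωT) + (ẋ₀/ω)·sinh(ωT) ⇒ p·(1 − cosh) = x(T) − x₀·cosh − (ẋ₀/ω)·sinh
numerator   = 0.0322 − (-0.0962)·6.143887 − (-0.0738/3.9650)·6.061959 = 0.736072
denominator = 1 − 6.143887 = -5.143887
p = 0.736072 / -5.143887 = -0.1431

p = -0.1431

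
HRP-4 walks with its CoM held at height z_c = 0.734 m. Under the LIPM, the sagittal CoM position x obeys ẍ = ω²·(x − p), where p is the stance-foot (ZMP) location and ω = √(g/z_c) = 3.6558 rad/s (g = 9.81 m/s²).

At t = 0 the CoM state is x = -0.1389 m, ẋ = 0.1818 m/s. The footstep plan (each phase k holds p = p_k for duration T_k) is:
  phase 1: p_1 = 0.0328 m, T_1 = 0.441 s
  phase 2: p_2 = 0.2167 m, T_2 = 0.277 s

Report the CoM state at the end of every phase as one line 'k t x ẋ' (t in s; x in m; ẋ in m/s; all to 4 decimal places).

phase 1: p=0.0328, T=0.441, ωT=1.612208, cosh=2.606658, sinh=2.407211; start (x,ẋ)=(-0.138900, 0.181800) → end (x,ẋ)=(-0.295054, -1.037118)
phase 2: p=0.2167, T=0.277, ωT=1.012657, cosh=1.558079, sinh=1.194826; start (x,ẋ)=(-0.295054, -1.037118) → end (x,ẋ)=(-0.919615, -3.851278)

1 0.4410 -0.2951 -1.0371
2 0.7180 -0.9196 -3.8513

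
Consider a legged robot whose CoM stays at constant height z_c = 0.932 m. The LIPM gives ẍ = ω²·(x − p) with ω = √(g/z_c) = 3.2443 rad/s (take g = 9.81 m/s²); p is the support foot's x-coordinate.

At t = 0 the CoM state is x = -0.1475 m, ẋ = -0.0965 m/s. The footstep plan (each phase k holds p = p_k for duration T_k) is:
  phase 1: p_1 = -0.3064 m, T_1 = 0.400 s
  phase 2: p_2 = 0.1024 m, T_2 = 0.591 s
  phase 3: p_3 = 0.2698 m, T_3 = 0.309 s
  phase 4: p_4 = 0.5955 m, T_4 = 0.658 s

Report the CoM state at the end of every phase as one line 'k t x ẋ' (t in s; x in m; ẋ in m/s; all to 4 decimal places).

phase 1: p=-0.3064, T=0.400, ωT=1.297720, cosh=1.967047, sinh=1.693893; start (x,ẋ)=(-0.147500, -0.096500) → end (x,ẋ)=(-0.044220, 0.683415)
phase 2: p=0.1024, T=0.591, ωT=1.917381, cosh=3.475056, sinh=3.328064; start (x,ẋ)=(-0.044220, 0.683415) → end (x,ẋ)=(0.293946, 0.791810)
phase 3: p=0.2698, T=0.309, ωT=1.002489, cosh=1.546010, sinh=1.179045; start (x,ẋ)=(0.293946, 0.791810) → end (x,ẋ)=(0.594890, 1.316510)
phase 4: p=0.5955, T=0.658, ωT=2.134749, cosh=4.286601, sinh=4.168327; start (x,ẋ)=(0.594890, 1.316510) → end (x,ẋ)=(2.284360, 5.635110)

1 0.4000 -0.0442 0.6834
2 0.9910 0.2939 0.7918
3 1.3000 0.5949 1.3165
4 1.9580 2.2844 5.6351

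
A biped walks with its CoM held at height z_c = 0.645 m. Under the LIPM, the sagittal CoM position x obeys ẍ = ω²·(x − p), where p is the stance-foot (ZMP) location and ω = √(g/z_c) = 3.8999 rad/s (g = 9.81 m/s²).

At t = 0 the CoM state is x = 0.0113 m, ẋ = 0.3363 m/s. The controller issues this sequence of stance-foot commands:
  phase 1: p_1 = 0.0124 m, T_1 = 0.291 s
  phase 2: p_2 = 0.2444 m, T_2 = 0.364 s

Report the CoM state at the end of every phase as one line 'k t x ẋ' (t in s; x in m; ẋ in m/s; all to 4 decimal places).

1 0.2910 0.1308 0.5711
2 0.6550 0.2808 0.3874

phase 1: p=0.0124, T=0.291, ωT=1.134871, cosh=1.716118, sinh=1.394654; start (x,ẋ)=(0.011300, 0.336300) → end (x,ẋ)=(0.130777, 0.571147)
phase 2: p=0.2444, T=0.364, ωT=1.419564, cosh=2.188567, sinh=1.946748; start (x,ẋ)=(0.130777, 0.571147) → end (x,ẋ)=(0.280834, 0.387359)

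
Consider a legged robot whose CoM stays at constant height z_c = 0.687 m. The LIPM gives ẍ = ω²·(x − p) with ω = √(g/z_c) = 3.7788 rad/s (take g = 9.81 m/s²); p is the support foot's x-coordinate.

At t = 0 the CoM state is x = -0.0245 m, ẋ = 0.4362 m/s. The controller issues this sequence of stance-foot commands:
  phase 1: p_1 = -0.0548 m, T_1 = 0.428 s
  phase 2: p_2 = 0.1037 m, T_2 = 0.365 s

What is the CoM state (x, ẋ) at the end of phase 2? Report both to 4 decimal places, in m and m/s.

phase 1: p=-0.0548, T=0.428, ωT=1.617326, cosh=2.619013, sinh=2.420585; start (x,ẋ)=(-0.024500, 0.436200) → end (x,ẋ)=(0.303973, 1.419565)
phase 2: p=0.1037, T=0.365, ωT=1.379262, cosh=2.111867, sinh=1.860102; start (x,ẋ)=(0.303973, 1.419565) → end (x,ẋ)=(1.225426, 4.405639)

x = 1.2254, ẋ = 4.4056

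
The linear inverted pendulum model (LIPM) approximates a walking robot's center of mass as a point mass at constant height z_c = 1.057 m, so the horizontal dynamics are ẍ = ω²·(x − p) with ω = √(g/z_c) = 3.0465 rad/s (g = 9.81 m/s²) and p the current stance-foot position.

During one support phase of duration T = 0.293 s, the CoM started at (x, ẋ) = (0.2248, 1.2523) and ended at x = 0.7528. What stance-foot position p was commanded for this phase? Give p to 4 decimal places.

ωT = 3.0465·0.293 = 0.892624; cosh(ωT) = 1.425554, sinh(ωT) = 1.015975
x(T) = p + (x₀−p)·cosh(ωT) + (ẋ₀/ω)·sinh(ωT) ⇒ p·(1 − cosh) = x(T) − x₀·cosh − (ẋ₀/ω)·sinh
numerator   = 0.7528 − (0.2248)·1.425554 − (1.2523/3.0465)·1.015975 = 0.014707
denominator = 1 − 1.425554 = -0.425554
p = 0.014707 / -0.425554 = -0.0346

p = -0.0346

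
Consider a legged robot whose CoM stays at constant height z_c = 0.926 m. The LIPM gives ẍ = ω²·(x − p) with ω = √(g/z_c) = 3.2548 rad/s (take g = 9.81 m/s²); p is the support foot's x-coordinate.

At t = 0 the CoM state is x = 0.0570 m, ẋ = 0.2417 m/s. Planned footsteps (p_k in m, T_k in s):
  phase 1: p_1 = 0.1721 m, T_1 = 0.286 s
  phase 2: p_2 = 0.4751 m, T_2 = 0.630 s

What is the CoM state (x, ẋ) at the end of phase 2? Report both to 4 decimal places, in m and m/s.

x = -1.1292, ẋ = -5.0637

phase 1: p=0.1721, T=0.286, ωT=0.930873, cosh=1.465466, sinh=1.071256; start (x,ẋ)=(0.057000, 0.241700) → end (x,ẋ)=(0.082976, -0.047119)
phase 2: p=0.4751, T=0.630, ωT=2.050524, cosh=3.950320, sinh=3.821653; start (x,ẋ)=(0.082976, -0.047119) → end (x,ẋ)=(-1.129241, -5.063655)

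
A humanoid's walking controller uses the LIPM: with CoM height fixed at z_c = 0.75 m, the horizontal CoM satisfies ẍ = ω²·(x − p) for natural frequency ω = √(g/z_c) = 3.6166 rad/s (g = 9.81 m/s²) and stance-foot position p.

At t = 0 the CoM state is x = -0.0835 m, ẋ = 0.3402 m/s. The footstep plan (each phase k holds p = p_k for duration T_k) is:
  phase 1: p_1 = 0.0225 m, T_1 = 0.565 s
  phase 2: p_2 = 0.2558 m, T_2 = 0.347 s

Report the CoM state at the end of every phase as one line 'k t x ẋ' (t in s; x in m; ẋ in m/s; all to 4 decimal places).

phase 1: p=0.0225, T=0.565, ωT=2.043379, cosh=3.923115, sinh=3.793525; start (x,ẋ)=(-0.083500, 0.340200) → end (x,ẋ)=(-0.036508, -0.119640)
phase 2: p=0.2558, T=0.347, ωT=1.254960, cosh=1.896393, sinh=1.611306; start (x,ẋ)=(-0.036508, -0.119640) → end (x,ẋ)=(-0.351833, -1.930292)

1 0.5650 -0.0365 -0.1196
2 0.9120 -0.3518 -1.9303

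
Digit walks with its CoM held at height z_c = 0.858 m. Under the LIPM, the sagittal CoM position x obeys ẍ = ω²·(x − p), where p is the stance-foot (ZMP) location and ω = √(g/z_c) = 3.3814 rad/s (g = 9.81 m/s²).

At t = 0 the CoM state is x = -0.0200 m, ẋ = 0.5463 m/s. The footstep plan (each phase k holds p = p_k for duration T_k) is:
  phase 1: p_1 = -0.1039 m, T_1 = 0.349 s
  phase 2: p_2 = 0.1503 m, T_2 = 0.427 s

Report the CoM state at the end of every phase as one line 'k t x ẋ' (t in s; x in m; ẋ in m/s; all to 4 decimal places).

1 0.3490 0.2836 1.3911
2 0.7760 1.2714 4.0130

phase 1: p=-0.1039, T=0.349, ωT=1.180109, cosh=1.780987, sinh=1.473741; start (x,ẋ)=(-0.020000, 0.546300) → end (x,ẋ)=(0.283623, 1.391052)
phase 2: p=0.1503, T=0.427, ωT=1.443858, cosh=2.236513, sinh=2.000497; start (x,ẋ)=(0.283623, 1.391052) → end (x,ẋ)=(1.271450, 4.012966)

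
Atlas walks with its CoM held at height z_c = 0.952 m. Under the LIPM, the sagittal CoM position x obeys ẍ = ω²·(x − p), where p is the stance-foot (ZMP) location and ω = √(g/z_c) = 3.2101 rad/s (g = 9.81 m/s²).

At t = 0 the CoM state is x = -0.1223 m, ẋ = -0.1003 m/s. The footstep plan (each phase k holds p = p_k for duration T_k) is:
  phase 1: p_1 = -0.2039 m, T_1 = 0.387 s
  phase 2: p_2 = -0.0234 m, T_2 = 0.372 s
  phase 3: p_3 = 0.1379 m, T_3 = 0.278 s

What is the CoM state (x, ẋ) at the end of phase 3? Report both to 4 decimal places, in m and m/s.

phase 1: p=-0.2039, T=0.387, ωT=1.242309, cosh=1.876159, sinh=1.587442; start (x,ẋ)=(-0.122300, -0.100300) → end (x,ẋ)=(-0.100405, 0.227642)
phase 2: p=-0.0234, T=0.372, ωT=1.194157, cosh=1.801867, sinh=1.498908; start (x,ẋ)=(-0.100405, 0.227642) → end (x,ẋ)=(-0.055859, 0.039659)
phase 3: p=0.1379, T=0.278, ωT=0.892408, cosh=1.425334, sinh=1.015666; start (x,ẋ)=(-0.055859, 0.039659) → end (x,ẋ)=(-0.125723, -0.575202)

x = -0.1257, ẋ = -0.5752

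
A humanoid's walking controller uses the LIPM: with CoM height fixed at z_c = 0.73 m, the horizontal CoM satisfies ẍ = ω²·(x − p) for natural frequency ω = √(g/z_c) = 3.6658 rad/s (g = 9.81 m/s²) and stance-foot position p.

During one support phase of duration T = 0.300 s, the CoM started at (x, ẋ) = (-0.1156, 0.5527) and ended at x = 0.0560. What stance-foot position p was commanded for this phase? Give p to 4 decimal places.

ωT = 3.6658·0.300 = 1.099740; cosh(ωT) = 1.668171, sinh(ωT) = 1.335214
x(T) = p + (x₀−p)·cosh(ωT) + (ẋ₀/ω)·sinh(ωT) ⇒ p·(1 − cosh) = x(T) − x₀·cosh − (ẋ₀/ω)·sinh
numerator   = 0.0560 − (-0.1156)·1.668171 − (0.5527/3.6658)·1.335214 = 0.047528
denominator = 1 − 1.668171 = -0.668171
p = 0.047528 / -0.668171 = -0.0711

p = -0.0711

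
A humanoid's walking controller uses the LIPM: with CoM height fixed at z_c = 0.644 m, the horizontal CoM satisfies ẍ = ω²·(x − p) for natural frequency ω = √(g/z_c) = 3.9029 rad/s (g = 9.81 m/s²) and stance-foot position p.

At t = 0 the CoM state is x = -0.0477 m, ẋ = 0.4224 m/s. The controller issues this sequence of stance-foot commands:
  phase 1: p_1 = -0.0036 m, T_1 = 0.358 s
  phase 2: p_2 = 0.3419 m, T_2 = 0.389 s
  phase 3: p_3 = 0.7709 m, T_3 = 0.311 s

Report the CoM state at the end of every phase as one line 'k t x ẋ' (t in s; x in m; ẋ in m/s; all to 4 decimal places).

phase 1: p=-0.0036, T=0.358, ωT=1.397238, cosh=2.145647, sinh=1.898368; start (x,ẋ)=(-0.047700, 0.422400) → end (x,ẋ)=(0.107232, 0.579578)
phase 2: p=0.3419, T=0.389, ωT=1.518228, cosh=2.391615, sinh=2.172516; start (x,ẋ)=(0.107232, 0.579578) → end (x,ẋ)=(0.103282, -0.603647)
phase 3: p=0.7709, T=0.311, ωT=1.213802, cosh=1.831662, sinh=1.534596; start (x,ẋ)=(0.103282, -0.603647) → end (x,ẋ)=(-0.689301, -5.104294)

1 0.3580 0.1072 0.5796
2 0.7470 0.1033 -0.6036
3 1.0580 -0.6893 -5.1043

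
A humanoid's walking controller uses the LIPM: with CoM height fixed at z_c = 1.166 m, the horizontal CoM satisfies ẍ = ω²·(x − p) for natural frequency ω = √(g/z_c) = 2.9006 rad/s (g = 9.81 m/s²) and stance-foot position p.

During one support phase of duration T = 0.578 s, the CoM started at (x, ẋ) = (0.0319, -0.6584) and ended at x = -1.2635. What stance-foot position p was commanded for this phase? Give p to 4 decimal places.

p = 0.4336

ωT = 2.9006·0.578 = 1.676547; cosh(ωT) = 2.767039, sinh(ωT) = 2.580020
x(T) = p + (x₀−p)·cosh(ωT) + (ẋ₀/ω)·sinh(ωT) ⇒ p·(1 − cosh) = x(T) − x₀·cosh − (ẋ₀/ω)·sinh
numerator   = -1.2635 − (0.0319)·2.767039 − (-0.6584/2.9006)·2.580020 = -0.766136
denominator = 1 − 2.767039 = -1.767039
p = -0.766136 / -1.767039 = 0.4336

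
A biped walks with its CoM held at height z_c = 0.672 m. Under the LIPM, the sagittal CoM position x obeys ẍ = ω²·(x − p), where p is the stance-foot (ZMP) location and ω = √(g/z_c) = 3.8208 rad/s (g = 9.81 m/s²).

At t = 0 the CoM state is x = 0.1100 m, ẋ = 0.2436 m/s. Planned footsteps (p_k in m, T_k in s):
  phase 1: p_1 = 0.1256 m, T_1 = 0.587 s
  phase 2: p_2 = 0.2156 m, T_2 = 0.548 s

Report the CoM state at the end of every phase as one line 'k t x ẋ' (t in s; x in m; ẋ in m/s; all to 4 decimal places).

phase 1: p=0.1256, T=0.587, ωT=2.242810, cosh=4.762960, sinh=4.656800; start (x,ẋ)=(0.110000, 0.243600) → end (x,ẋ)=(0.348198, 0.882691)
phase 2: p=0.2156, T=0.548, ωT=2.093798, cosh=4.119451, sinh=3.996233; start (x,ẋ)=(0.348198, 0.882691) → end (x,ẋ)=(1.685051, 5.660816)

1 0.5870 0.3482 0.8827
2 1.1350 1.6851 5.6608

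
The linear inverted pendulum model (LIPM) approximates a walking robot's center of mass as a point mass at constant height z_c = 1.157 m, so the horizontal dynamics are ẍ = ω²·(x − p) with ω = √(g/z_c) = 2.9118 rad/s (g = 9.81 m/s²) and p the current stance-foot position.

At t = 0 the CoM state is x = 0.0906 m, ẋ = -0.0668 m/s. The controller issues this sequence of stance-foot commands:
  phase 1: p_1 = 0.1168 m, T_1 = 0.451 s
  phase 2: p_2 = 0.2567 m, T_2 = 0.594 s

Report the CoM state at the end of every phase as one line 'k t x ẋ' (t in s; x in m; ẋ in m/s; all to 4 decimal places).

phase 1: p=0.1168, T=0.451, ωT=1.313222, cosh=1.993543, sinh=1.724591; start (x,ẋ)=(0.090600, -0.066800) → end (x,ẋ)=(0.025005, -0.264736)
phase 2: p=0.2567, T=0.594, ωT=1.729609, cosh=2.907902, sinh=2.730548; start (x,ẋ)=(0.025005, -0.264736) → end (x,ẋ)=(-0.665303, -2.611989)

1 0.4510 0.0250 -0.2647
2 1.0450 -0.6653 -2.6120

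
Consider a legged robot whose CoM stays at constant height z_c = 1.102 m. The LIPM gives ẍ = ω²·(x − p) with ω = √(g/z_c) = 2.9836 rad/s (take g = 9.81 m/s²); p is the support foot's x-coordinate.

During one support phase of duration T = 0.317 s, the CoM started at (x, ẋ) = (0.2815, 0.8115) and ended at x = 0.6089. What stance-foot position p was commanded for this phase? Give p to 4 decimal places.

ωT = 2.9836·0.317 = 0.945801; cosh(ωT) = 1.481622, sinh(ωT) = 1.093254
x(T) = p + (x₀−p)·cosh(ωT) + (ẋ₀/ω)·sinh(ωT) ⇒ p·(1 − cosh) = x(T) − x₀·cosh − (ẋ₀/ω)·sinh
numerator   = 0.6089 − (0.2815)·1.481622 − (0.8115/2.9836)·1.093254 = -0.105527
denominator = 1 − 1.481622 = -0.481622
p = -0.105527 / -0.481622 = 0.2191

p = 0.2191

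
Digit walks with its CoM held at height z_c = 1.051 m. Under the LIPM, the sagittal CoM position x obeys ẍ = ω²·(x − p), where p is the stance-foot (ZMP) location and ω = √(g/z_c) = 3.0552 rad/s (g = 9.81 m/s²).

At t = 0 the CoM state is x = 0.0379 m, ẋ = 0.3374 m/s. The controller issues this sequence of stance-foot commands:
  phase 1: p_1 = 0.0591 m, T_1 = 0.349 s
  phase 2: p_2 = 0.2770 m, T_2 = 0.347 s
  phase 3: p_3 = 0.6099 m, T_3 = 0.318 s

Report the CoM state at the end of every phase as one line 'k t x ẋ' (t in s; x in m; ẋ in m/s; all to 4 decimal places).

phase 1: p=0.0591, T=0.349, ωT=1.066265, cosh=1.624401, sinh=1.280109; start (x,ẋ)=(0.037900, 0.337400) → end (x,ẋ)=(0.166031, 0.465160)
phase 2: p=0.2770, T=0.347, ωT=1.060154, cosh=1.616610, sinh=1.270207; start (x,ẋ)=(0.166031, 0.465160) → end (x,ẋ)=(0.290998, 0.321341)
phase 3: p=0.6099, T=0.318, ωT=0.971554, cosh=1.510270, sinh=1.131776; start (x,ẋ)=(0.290998, 0.321341) → end (x,ẋ)=(0.247310, -0.617388)

1 0.3490 0.1660 0.4652
2 0.6960 0.2910 0.3213
3 1.0140 0.2473 -0.6174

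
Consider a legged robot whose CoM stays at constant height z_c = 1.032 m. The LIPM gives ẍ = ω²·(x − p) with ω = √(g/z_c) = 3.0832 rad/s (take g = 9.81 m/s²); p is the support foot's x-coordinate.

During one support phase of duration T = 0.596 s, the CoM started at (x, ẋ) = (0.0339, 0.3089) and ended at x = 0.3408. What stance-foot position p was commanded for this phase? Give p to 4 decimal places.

p = 0.0338

ωT = 3.0832·0.596 = 1.837587; cosh(ωT) = 3.220283, sinh(ωT) = 3.061082
x(T) = p + (x₀−p)·cosh(ωT) + (ẋ₀/ω)·sinh(ωT) ⇒ p·(1 − cosh) = x(T) − x₀·cosh − (ẋ₀/ω)·sinh
numerator   = 0.3408 − (0.0339)·3.220283 − (0.3089/3.0832)·3.061082 = -0.075052
denominator = 1 − 3.220283 = -2.220283
p = -0.075052 / -2.220283 = 0.0338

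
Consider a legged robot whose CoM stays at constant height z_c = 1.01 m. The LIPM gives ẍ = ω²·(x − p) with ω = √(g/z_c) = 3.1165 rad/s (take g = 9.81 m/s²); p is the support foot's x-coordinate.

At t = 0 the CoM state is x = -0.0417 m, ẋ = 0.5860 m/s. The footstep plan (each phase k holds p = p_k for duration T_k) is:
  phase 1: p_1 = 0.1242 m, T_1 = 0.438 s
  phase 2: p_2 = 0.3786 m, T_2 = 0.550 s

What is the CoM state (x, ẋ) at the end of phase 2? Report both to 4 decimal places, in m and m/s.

phase 1: p=0.1242, T=0.438, ωT=1.365027, cosh=2.085601, sinh=1.830227; start (x,ẋ)=(-0.041700, 0.586000) → end (x,ẋ)=(0.122339, 0.275885)
phase 2: p=0.3786, T=0.550, ωT=1.714075, cosh=2.865834, sinh=2.685704; start (x,ẋ)=(0.122339, 0.275885) → end (x,ẋ)=(-0.118052, -1.354263)

x = -0.1181, ẋ = -1.3543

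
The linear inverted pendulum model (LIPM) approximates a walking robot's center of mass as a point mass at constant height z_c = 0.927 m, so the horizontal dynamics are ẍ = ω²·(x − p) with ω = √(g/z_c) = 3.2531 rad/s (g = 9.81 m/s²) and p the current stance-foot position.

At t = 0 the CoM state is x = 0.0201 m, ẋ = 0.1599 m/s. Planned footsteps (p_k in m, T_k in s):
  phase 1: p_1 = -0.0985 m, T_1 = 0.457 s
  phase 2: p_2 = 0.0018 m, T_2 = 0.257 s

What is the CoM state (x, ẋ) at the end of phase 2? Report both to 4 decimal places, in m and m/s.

x = 0.7236, ẋ = 2.4673

phase 1: p=-0.0985, T=0.457, ωT=1.486667, cosh=2.324228, sinh=2.098102; start (x,ẋ)=(0.020100, 0.159900) → end (x,ẋ)=(0.280282, 1.181129)
phase 2: p=0.0018, T=0.257, ωT=0.836047, cosh=1.370324, sinh=0.936904; start (x,ẋ)=(0.280282, 1.181129) → end (x,ẋ)=(0.723579, 2.467297)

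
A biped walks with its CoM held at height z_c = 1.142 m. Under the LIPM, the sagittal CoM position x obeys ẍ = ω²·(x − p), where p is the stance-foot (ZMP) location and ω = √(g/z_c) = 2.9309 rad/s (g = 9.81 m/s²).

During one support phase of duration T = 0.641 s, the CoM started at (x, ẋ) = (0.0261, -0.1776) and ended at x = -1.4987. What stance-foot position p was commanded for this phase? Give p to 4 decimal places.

ωT = 2.9309·0.641 = 1.878707; cosh(ωT) = 3.348912, sinh(ωT) = 3.196124
x(T) = p + (x₀−p)·cosh(ωT) + (ẋ₀/ω)·sinh(ωT) ⇒ p·(1 − cosh) = x(T) − x₀·cosh − (ẋ₀/ω)·sinh
numerator   = -1.4987 − (0.0261)·3.348912 − (-0.1776/2.9309)·3.196124 = -1.392435
denominator = 1 − 3.348912 = -2.348912
p = -1.392435 / -2.348912 = 0.5928

p = 0.5928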